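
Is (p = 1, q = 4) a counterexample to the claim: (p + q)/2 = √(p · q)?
Yes

Substituting p = 1, q = 4:
LHS = (1 + 4)/2 = 5/2
RHS = √(1 · 4) = 2

Since LHS ≠ RHS, this pair disproves the claim.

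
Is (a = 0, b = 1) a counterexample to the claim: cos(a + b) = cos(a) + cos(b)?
Yes

Substituting a = 0, b = 1:
LHS = cos(0 + 1) = cos(1) ≈ 0.5403
RHS = cos(0) + cos(1) = cos(1) + 1 ≈ 1.54

Since LHS ≠ RHS, this pair disproves the claim.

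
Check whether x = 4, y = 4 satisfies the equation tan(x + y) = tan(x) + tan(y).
Fails

Substituting x = 4, y = 4:

LHS = tan(4 + 4) = tan(8) ≈ -6.8
RHS = tan(4) + tan(4) = 2·tan(4) ≈ 2.316

LHS ≠ RHS, so the equation does not hold at this point.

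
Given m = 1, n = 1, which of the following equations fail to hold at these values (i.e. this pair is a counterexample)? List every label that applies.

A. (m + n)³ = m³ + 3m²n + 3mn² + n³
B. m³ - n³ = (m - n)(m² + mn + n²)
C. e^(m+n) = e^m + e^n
Evaluating each claim at the given values:
A. LHS = 8, RHS = 8 → holds here (LHS = RHS)
B. LHS = 0, RHS = 0 → holds here (LHS = RHS)
C. LHS = e^2 ≈ 7.389, RHS = 2·e ≈ 5.437 → fails here (LHS ≠ RHS)

Answer: C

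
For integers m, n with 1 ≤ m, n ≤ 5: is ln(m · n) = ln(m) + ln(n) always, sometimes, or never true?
The identity holds for every pair in the range. For instance at (m, n) = (2, 4): both sides equal ln(8) ≈ 2.079.

Answer: Always true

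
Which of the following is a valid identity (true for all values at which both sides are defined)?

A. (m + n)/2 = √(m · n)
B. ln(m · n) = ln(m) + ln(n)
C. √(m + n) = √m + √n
A: fails at (1, 4) — LHS = 5/2, RHS = 2.
B: holds — e.g. at (1, 3), both sides equal ln(3) ≈ 1.099.
C: fails at (2, 5) — LHS = √(7) ≈ 2.646, RHS = √(2) + √(5) ≈ 3.65.

Answer: B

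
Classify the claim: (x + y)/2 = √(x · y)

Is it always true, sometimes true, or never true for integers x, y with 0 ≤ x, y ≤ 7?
It holds at (x, y) = (7, 7) (both sides equal 7), but fails at (x, y) = (5, 1) (LHS = 3, RHS = √(5) ≈ 2.236).

Answer: Sometimes true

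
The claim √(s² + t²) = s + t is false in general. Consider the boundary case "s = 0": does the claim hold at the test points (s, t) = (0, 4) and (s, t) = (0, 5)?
At (0, 4): LHS = 4, RHS = 4 → equal
At (0, 5): LHS = 5, RHS = 5 → equal

So the claim does hold at both of these boundary points, even though it is not an identity.

Answer: Yes, holds at both test points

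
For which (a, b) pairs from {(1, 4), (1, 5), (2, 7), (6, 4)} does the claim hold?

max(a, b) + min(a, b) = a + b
Testing each pair:
(1, 4): LHS = 5, RHS = 5 → holds
(1, 5): LHS = 6, RHS = 6 → holds
(2, 7): LHS = 9, RHS = 9 → holds
(6, 4): LHS = 10, RHS = 10 → holds

Every pair satisfies the claim.

Answer: All pairs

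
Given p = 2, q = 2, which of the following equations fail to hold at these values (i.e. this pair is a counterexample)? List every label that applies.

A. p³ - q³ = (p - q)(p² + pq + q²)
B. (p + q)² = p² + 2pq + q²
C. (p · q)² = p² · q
C

Evaluating each claim at the given values:
A. LHS = 0, RHS = 0 → holds here (LHS = RHS)
B. LHS = 16, RHS = 16 → holds here (LHS = RHS)
C. LHS = 16, RHS = 8 → fails here (LHS ≠ RHS)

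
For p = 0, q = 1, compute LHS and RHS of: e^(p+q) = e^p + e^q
LHS = e^(0+1) = e ≈ 2.718
RHS = e^0 + e^1 = 1 + e ≈ 3.718

LHS ≠ RHS (they differ by about 1), so the equation does not hold here.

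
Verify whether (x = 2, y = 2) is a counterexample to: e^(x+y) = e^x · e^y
No

Substituting x = 2, y = 2:
LHS = e^(2+2) = e^4 ≈ 54.6
RHS = e^2 · e^2 = e^4 ≈ 54.6

The sides agree, so this pair does not disprove the claim.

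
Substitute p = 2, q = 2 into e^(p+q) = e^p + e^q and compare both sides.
LHS = e^(2+2) = e^4 ≈ 54.6
RHS = e^2 + e^2 = 2·e^2 ≈ 14.78

LHS ≠ RHS (they differ by about 39.82), so the equation does not hold here.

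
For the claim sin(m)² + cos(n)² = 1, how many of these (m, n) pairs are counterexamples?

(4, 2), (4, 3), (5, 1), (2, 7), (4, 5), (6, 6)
5

Testing each pair:
(4, 2): LHS = cos(2)² + sin(4)² ≈ 0.7459, RHS = 1 → counterexample
(4, 3): LHS = sin(4)² + cos(3)² ≈ 1.553, RHS = 1 → counterexample
(5, 1): LHS = cos(1)² + sin(5)² ≈ 1.211, RHS = 1 → counterexample
(2, 7): LHS = cos(7)² + sin(2)² ≈ 1.395, RHS = 1 → counterexample
(4, 5): LHS = cos(5)² + sin(4)² ≈ 0.6532, RHS = 1 → counterexample
(6, 6): LHS = sin(6)² + cos(6)² = 1, RHS = 1 → satisfies claim

That makes 5 counterexamples.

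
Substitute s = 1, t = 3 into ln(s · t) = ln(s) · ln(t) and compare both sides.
LHS = ln(1 · 3) = ln(3) ≈ 1.099
RHS = ln(1) · ln(3) = 0

LHS ≠ RHS (they differ by about 1.099), so the equation does not hold here.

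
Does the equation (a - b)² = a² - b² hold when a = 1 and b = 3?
Substituting a = 1, b = 3:

LHS = (1 - 3)² = 4
RHS = 1² - 3² = -8

LHS ≠ RHS, so the equation does not hold at this point.

Answer: Fails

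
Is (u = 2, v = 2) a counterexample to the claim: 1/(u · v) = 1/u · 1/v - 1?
Yes

Substituting u = 2, v = 2:
LHS = 1/(2 · 2) = 1/4
RHS = 1/2 · 1/2 - 1 = -3/4

Since LHS ≠ RHS, this pair disproves the claim.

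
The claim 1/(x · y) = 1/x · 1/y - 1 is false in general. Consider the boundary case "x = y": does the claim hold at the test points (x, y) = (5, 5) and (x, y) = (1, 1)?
At (5, 5): LHS = 1/25 ≠ RHS = -24/25
At (1, 1): LHS = 1 ≠ RHS = 0

Answer: No, fails at both test points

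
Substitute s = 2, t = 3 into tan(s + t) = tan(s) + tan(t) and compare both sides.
LHS = tan(2 + 3) = tan(5) ≈ -3.381
RHS = tan(2) + tan(3) ≈ -2.328

LHS ≠ RHS (they differ by about 1.053), so the equation does not hold here.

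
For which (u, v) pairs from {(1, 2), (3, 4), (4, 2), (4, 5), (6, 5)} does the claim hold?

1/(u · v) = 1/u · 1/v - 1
Testing each pair:
(1, 2): LHS = 1/2, RHS = -1/2 → fails
(3, 4): LHS = 1/12, RHS = -11/12 → fails
(4, 2): LHS = 1/8, RHS = -7/8 → fails
(4, 5): LHS = 1/20, RHS = -19/20 → fails
(6, 5): LHS = 1/30, RHS = -29/30 → fails

No pair satisfies the claim.

Answer: None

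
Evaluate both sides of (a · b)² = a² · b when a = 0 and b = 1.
LHS = (0 · 1)² = 0
RHS = 0² · 1 = 0

LHS = RHS: the two sides agree.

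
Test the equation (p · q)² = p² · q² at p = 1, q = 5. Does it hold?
Substituting p = 1, q = 5:

LHS = (1 · 5)² = 25
RHS = 1² · 5² = 25

LHS = RHS, so the equation holds at this point.

Answer: Holds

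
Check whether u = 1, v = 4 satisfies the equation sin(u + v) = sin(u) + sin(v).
Substituting u = 1, v = 4:

LHS = sin(1 + 4) = sin(5) ≈ -0.9589
RHS = sin(1) + sin(4) ≈ 0.08467

LHS ≠ RHS, so the equation does not hold at this point.

Answer: Fails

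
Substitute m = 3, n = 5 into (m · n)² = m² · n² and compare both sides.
LHS = (3 · 5)² = 225
RHS = 3² · 5² = 225

LHS = RHS: the two sides agree.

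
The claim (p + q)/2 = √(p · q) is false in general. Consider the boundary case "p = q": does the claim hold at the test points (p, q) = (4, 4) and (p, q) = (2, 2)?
At (4, 4): LHS = 4, RHS = 4 → equal
At (2, 2): LHS = 2, RHS = 2 → equal

So the claim does hold at both of these boundary points, even though it is not an identity.

Answer: Yes, holds at both test points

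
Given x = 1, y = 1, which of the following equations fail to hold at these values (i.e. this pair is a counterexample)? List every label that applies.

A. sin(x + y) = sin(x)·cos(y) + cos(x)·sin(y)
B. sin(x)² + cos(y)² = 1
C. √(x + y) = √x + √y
Evaluating each claim at the given values:
A. LHS = sin(2) ≈ 0.9093, RHS = 2·sin(1)·cos(1) ≈ 0.9093 → holds here (LHS = RHS)
B. LHS = cos(1)² + sin(1)² = 1, RHS = 1 → holds here (LHS = RHS)
C. LHS = √(2) ≈ 1.414, RHS = 2 → fails here (LHS ≠ RHS)

Answer: C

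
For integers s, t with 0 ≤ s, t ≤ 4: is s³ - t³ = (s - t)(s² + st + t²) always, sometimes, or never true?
The identity holds for every pair in the range. For instance at (s, t) = (3, 0): both sides equal 27.

Answer: Always true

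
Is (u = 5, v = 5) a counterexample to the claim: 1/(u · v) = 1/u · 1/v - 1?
Yes

Substituting u = 5, v = 5:
LHS = 1/(5 · 5) = 1/25
RHS = 1/5 · 1/5 - 1 = -24/25

Since LHS ≠ RHS, this pair disproves the claim.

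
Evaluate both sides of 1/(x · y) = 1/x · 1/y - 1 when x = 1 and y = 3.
LHS = 1/(1 · 3) = 1/3
RHS = 1/1 · 1/3 - 1 = -2/3

LHS ≠ RHS, so the equation does not hold here.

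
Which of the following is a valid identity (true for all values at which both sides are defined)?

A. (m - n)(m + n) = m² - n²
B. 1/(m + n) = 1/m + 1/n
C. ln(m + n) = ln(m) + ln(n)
A: holds — e.g. at (2, 4), both sides equal -12.
B: fails at (5, 5) — LHS = 1/10, RHS = 2/5.
C: fails at (2, 4) — LHS = ln(6) ≈ 1.792, RHS = ln(2) + ln(4) ≈ 2.079.

Answer: A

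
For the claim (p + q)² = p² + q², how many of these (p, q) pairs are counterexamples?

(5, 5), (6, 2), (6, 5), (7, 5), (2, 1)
5

Testing each pair:
(5, 5): LHS = 100, RHS = 50 → counterexample
(6, 2): LHS = 64, RHS = 40 → counterexample
(6, 5): LHS = 121, RHS = 61 → counterexample
(7, 5): LHS = 144, RHS = 74 → counterexample
(2, 1): LHS = 9, RHS = 5 → counterexample

That makes 5 counterexamples.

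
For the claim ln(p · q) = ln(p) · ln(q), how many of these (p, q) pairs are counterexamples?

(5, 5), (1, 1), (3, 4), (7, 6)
3

Testing each pair:
(5, 5): LHS = ln(25) ≈ 3.219, RHS = ln(5)² ≈ 2.59 → counterexample
(1, 1): LHS = 0, RHS = 0 → satisfies claim
(3, 4): LHS = ln(12) ≈ 2.485, RHS = ln(3)·ln(4) ≈ 1.523 → counterexample
(7, 6): LHS = ln(42) ≈ 3.738, RHS = ln(6)·ln(7) ≈ 3.487 → counterexample

That makes 3 counterexamples.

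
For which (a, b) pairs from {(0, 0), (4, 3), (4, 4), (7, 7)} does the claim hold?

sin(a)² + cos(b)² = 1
(0, 0), (4, 4), (7, 7)

Testing each pair:
(0, 0): LHS = 1, RHS = 1 → holds
(4, 3): LHS = sin(4)² + cos(3)² ≈ 1.553, RHS = 1 → fails
(4, 4): LHS = cos(4)² + sin(4)² = 1, RHS = 1 → holds
(7, 7): LHS = sin(7)² + cos(7)² = 1, RHS = 1 → holds

3 of 4 pairs satisfy the claim.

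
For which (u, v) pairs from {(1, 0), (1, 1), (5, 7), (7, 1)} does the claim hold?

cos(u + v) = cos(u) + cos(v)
Testing each pair:
(1, 0): LHS = cos(1) ≈ 0.5403, RHS = cos(1) + 1 ≈ 1.54 → fails
(1, 1): LHS = cos(2) ≈ -0.4161, RHS = 2·cos(1) ≈ 1.081 → fails
(5, 7): LHS = cos(12) ≈ 0.8439, RHS = cos(5) + cos(7) ≈ 1.038 → fails
(7, 1): LHS = cos(8) ≈ -0.1455, RHS = cos(1) + cos(7) ≈ 1.294 → fails

No pair satisfies the claim.

Answer: None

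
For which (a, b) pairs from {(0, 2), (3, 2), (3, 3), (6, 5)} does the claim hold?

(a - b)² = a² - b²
(3, 3)

Testing each pair:
(0, 2): LHS = 4, RHS = -4 → fails
(3, 2): LHS = 1, RHS = 5 → fails
(3, 3): LHS = 0, RHS = 0 → holds
(6, 5): LHS = 1, RHS = 11 → fails

1 of 4 pairs satisfies the claim.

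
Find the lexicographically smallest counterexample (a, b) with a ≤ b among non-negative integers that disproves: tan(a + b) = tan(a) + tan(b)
At (0, 3): both sides equal tan(3) ≈ -0.1425, so it holds there.

Substituting (1, 1) into the claim:
LHS = tan(1 + 1) = tan(2) ≈ -2.185
RHS = tan(1) + tan(1) = 2·tan(1) ≈ 3.115

Since LHS ≠ RHS, this pair disproves the claim, and no lexicographically smaller pair (a ≤ b, non-negative integers) does.

For instance (1, 4) is also a counterexample (LHS = tan(5) ≈ -3.381, RHS = tan(4) + tan(1) ≈ 2.715), but it's lexicographically larger.

Answer: (a, b) = (1, 1)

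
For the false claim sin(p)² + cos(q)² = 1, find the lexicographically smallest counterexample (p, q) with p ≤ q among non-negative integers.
Substituting (0, 1) into the claim:
LHS = sin(0)² + cos(1)² = cos(1)² ≈ 0.2919
RHS = 1

Since LHS ≠ RHS, this pair disproves the claim, and no lexicographically smaller pair (p ≤ q, non-negative integers) does.

For instance (2, 4) is also a counterexample (LHS = cos(4)² + sin(2)² ≈ 1.254, RHS = 1), but it's lexicographically larger.

Answer: (p, q) = (0, 1)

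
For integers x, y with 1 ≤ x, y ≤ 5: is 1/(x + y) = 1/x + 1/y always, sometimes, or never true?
The claim fails for every pair in the range. For instance at (x, y) = (5, 4): LHS = 1/9, RHS = 9/20.

Answer: Never true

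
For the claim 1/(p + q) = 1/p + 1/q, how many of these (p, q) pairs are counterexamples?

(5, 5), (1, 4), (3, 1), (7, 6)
4

Testing each pair:
(5, 5): LHS = 1/10, RHS = 2/5 → counterexample
(1, 4): LHS = 1/5, RHS = 5/4 → counterexample
(3, 1): LHS = 1/4, RHS = 4/3 → counterexample
(7, 6): LHS = 1/13, RHS = 13/42 → counterexample

That makes 4 counterexamples.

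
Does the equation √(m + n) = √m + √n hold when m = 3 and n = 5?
Substituting m = 3, n = 5:

LHS = √(3 + 5) = 2·√(2) ≈ 2.828
RHS = √3 + √5 = √(3) + √(5) ≈ 3.968

LHS ≠ RHS, so the equation does not hold at this point.

Answer: Fails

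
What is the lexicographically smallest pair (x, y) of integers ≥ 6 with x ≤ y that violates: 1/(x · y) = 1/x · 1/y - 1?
Substituting (6, 6) into the claim:
LHS = 1/(6 · 6) = 1/36
RHS = 1/6 · 1/6 - 1 = -35/36

Since LHS ≠ RHS, this pair disproves the claim, and no lexicographically smaller pair (x ≤ y, integers ≥ 6) does.

For instance (6, 10) is also a counterexample (LHS = 1/60, RHS = -59/60), but it's lexicographically larger.

Answer: (x, y) = (6, 6)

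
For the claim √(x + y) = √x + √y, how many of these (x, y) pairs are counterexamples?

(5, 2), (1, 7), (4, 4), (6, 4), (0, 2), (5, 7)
5

Testing each pair:
(5, 2): LHS = √(7) ≈ 2.646, RHS = √(2) + √(5) ≈ 3.65 → counterexample
(1, 7): LHS = 2·√(2) ≈ 2.828, RHS = 1 + √(7) ≈ 3.646 → counterexample
(4, 4): LHS = 2·√(2) ≈ 2.828, RHS = 4 → counterexample
(6, 4): LHS = √(10) ≈ 3.162, RHS = 2 + √(6) ≈ 4.449 → counterexample
(0, 2): LHS = √(2) ≈ 1.414, RHS = √(2) ≈ 1.414 → satisfies claim
(5, 7): LHS = 2·√(3) ≈ 3.464, RHS = √(5) + √(7) ≈ 4.882 → counterexample

That makes 5 counterexamples.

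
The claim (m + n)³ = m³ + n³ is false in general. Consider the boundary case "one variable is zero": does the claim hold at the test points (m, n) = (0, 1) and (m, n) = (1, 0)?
At (0, 1): LHS = 1, RHS = 1 → equal
At (1, 0): LHS = 1, RHS = 1 → equal

So the claim does hold at both of these boundary points, even though it is not an identity.

Answer: Yes, holds at both test points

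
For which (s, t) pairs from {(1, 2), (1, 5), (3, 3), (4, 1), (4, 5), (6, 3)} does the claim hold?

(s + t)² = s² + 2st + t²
Testing each pair:
(1, 2): LHS = 9, RHS = 9 → holds
(1, 5): LHS = 36, RHS = 36 → holds
(3, 3): LHS = 36, RHS = 36 → holds
(4, 1): LHS = 25, RHS = 25 → holds
(4, 5): LHS = 81, RHS = 81 → holds
(6, 3): LHS = 81, RHS = 81 → holds

Every pair satisfies the claim.

Answer: All pairs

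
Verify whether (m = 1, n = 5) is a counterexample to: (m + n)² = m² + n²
Yes

Substituting m = 1, n = 5:
LHS = (1 + 5)² = 36
RHS = 1² + 5² = 26

Since LHS ≠ RHS, this pair disproves the claim.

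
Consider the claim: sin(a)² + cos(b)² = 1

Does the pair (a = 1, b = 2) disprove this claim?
Yes

Substituting a = 1, b = 2:
LHS = sin(1)² + cos(2)² ≈ 0.8813
RHS = 1

Since LHS ≠ RHS, this pair disproves the claim.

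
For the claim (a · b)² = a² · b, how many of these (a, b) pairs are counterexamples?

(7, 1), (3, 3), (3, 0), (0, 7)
Testing each pair:
(7, 1): LHS = 49, RHS = 49 → satisfies claim
(3, 3): LHS = 81, RHS = 27 → counterexample
(3, 0): LHS = 0, RHS = 0 → satisfies claim
(0, 7): LHS = 0, RHS = 0 → satisfies claim

That makes 1 counterexample.

Answer: 1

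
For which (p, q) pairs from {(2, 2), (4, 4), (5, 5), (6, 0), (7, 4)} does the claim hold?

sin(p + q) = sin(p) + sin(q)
(6, 0)

Testing each pair:
(2, 2): LHS = sin(4) ≈ -0.7568, RHS = 2·sin(2) ≈ 1.819 → fails
(4, 4): LHS = sin(8) ≈ 0.9894, RHS = 2·sin(4) ≈ -1.514 → fails
(5, 5): LHS = sin(10) ≈ -0.544, RHS = 2·sin(5) ≈ -1.918 → fails
(6, 0): LHS = sin(6) ≈ -0.2794, RHS = sin(6) ≈ -0.2794 → holds
(7, 4): LHS = sin(11) ≈ -1, RHS = sin(4) + sin(7) ≈ -0.09982 → fails

1 of 5 pairs satisfies the claim.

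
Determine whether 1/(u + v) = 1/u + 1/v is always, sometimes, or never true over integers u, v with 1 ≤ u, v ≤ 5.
Never true

The claim fails for every pair in the range. For instance at (u, v) = (2, 5): LHS = 1/7, RHS = 7/10.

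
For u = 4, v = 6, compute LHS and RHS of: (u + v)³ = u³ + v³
LHS = (4 + 6)³ = 1000
RHS = 4³ + 6³ = 280

LHS ≠ RHS, so the equation does not hold here.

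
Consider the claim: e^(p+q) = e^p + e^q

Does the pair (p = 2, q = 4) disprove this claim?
Substituting p = 2, q = 4:
LHS = e^(2+4) = e^6 ≈ 403.4
RHS = e^2 + e^4 ≈ 61.99

Since LHS ≠ RHS, this pair disproves the claim.

Answer: Yes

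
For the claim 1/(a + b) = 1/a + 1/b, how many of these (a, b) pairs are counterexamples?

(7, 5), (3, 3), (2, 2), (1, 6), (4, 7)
Testing each pair:
(7, 5): LHS = 1/12, RHS = 12/35 → counterexample
(3, 3): LHS = 1/6, RHS = 2/3 → counterexample
(2, 2): LHS = 1/4, RHS = 1 → counterexample
(1, 6): LHS = 1/7, RHS = 7/6 → counterexample
(4, 7): LHS = 1/11, RHS = 11/28 → counterexample

That makes 5 counterexamples.

Answer: 5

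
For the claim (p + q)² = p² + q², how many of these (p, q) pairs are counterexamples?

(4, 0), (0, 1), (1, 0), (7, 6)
1

Testing each pair:
(4, 0): LHS = 16, RHS = 16 → satisfies claim
(0, 1): LHS = 1, RHS = 1 → satisfies claim
(1, 0): LHS = 1, RHS = 1 → satisfies claim
(7, 6): LHS = 169, RHS = 85 → counterexample

That makes 1 counterexample.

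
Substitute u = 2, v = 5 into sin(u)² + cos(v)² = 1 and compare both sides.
LHS = sin(2)² + cos(5)² ≈ 0.9073
RHS = 1

LHS ≠ RHS (they differ by about 0.09271), so the equation does not hold here.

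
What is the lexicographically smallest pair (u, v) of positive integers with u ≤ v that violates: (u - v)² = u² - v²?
At (1, 1): both sides equal 0, so it holds there.

Substituting (1, 2) into the claim:
LHS = (1 - 2)² = 1
RHS = 1² - 2² = -3

Since LHS ≠ RHS, this pair disproves the claim, and no lexicographically smaller pair (u ≤ v, positive integers) does.

For instance (2, 5) is also a counterexample (LHS = 9, RHS = -21), but it's lexicographically larger.

Answer: (u, v) = (1, 2)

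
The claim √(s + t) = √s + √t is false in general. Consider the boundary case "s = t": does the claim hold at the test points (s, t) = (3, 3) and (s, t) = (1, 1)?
At (3, 3): LHS = √(6) ≈ 2.449 ≠ RHS = 2·√(3) ≈ 3.464
At (1, 1): LHS = √(2) ≈ 1.414 ≠ RHS = 2

Answer: No, fails at both test points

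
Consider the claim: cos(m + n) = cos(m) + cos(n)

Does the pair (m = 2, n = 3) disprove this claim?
Yes

Substituting m = 2, n = 3:
LHS = cos(2 + 3) = cos(5) ≈ 0.2837
RHS = cos(2) + cos(3) ≈ -1.406

Since LHS ≠ RHS, this pair disproves the claim.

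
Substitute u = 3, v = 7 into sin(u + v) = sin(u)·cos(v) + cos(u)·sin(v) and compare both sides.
LHS = sin(3 + 7) = sin(10) ≈ -0.544
RHS = sin(3)·cos(7) + cos(3)·sin(7) = sin(7)·cos(3) + sin(3)·cos(7) ≈ -0.544

LHS = RHS: the two sides agree.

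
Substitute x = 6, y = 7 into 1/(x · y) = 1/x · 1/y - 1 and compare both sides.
LHS = 1/(6 · 7) = 1/42
RHS = 1/6 · 1/7 - 1 = -41/42

LHS ≠ RHS, so the equation does not hold here.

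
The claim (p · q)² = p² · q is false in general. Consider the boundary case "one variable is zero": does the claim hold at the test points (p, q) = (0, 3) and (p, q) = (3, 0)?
Yes, holds at both test points

At (0, 3): LHS = 0, RHS = 0 → equal
At (3, 0): LHS = 0, RHS = 0 → equal

So the claim does hold at both of these boundary points, even though it is not an identity.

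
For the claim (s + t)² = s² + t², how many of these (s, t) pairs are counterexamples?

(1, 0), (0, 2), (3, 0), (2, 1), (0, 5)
Testing each pair:
(1, 0): LHS = 1, RHS = 1 → satisfies claim
(0, 2): LHS = 4, RHS = 4 → satisfies claim
(3, 0): LHS = 9, RHS = 9 → satisfies claim
(2, 1): LHS = 9, RHS = 5 → counterexample
(0, 5): LHS = 25, RHS = 25 → satisfies claim

That makes 1 counterexample.

Answer: 1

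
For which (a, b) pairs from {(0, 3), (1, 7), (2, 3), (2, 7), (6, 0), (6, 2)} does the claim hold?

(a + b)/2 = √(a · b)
None

Testing each pair:
(0, 3): LHS = 3/2, RHS = 0 → fails
(1, 7): LHS = 4, RHS = √(7) ≈ 2.646 → fails
(2, 3): LHS = 5/2, RHS = √(6) ≈ 2.449 → fails
(2, 7): LHS = 9/2, RHS = √(14) ≈ 3.742 → fails
(6, 0): LHS = 3, RHS = 0 → fails
(6, 2): LHS = 4, RHS = 2·√(3) ≈ 3.464 → fails

No pair satisfies the claim.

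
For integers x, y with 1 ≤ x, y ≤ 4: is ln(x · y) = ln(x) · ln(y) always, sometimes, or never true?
It holds at (x, y) = (1, 1) (both sides equal 0), but fails at (x, y) = (4, 4) (LHS = ln(16) ≈ 2.773, RHS = ln(4)² ≈ 1.922).

Answer: Sometimes true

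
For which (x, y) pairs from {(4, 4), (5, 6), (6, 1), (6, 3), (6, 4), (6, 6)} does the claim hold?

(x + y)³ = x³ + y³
Testing each pair:
(4, 4): LHS = 512, RHS = 128 → fails
(5, 6): LHS = 1331, RHS = 341 → fails
(6, 1): LHS = 343, RHS = 217 → fails
(6, 3): LHS = 729, RHS = 243 → fails
(6, 4): LHS = 1000, RHS = 280 → fails
(6, 6): LHS = 1728, RHS = 432 → fails

No pair satisfies the claim.

Answer: None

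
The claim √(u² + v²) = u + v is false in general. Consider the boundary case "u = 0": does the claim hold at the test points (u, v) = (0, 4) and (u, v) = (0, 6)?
Yes, holds at both test points

At (0, 4): LHS = 4, RHS = 4 → equal
At (0, 6): LHS = 6, RHS = 6 → equal

So the claim does hold at both of these boundary points, even though it is not an identity.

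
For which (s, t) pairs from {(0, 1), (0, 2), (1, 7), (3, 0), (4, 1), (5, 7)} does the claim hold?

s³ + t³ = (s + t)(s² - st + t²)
All pairs

Testing each pair:
(0, 1): LHS = 1, RHS = 1 → holds
(0, 2): LHS = 8, RHS = 8 → holds
(1, 7): LHS = 344, RHS = 344 → holds
(3, 0): LHS = 27, RHS = 27 → holds
(4, 1): LHS = 65, RHS = 65 → holds
(5, 7): LHS = 468, RHS = 468 → holds

Every pair satisfies the claim.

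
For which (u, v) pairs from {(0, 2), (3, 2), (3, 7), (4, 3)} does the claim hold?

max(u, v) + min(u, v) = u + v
All pairs

Testing each pair:
(0, 2): LHS = 2, RHS = 2 → holds
(3, 2): LHS = 5, RHS = 5 → holds
(3, 7): LHS = 10, RHS = 10 → holds
(4, 3): LHS = 7, RHS = 7 → holds

Every pair satisfies the claim.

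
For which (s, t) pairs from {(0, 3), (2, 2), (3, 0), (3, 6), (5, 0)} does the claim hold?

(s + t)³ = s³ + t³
Testing each pair:
(0, 3): LHS = 27, RHS = 27 → holds
(2, 2): LHS = 64, RHS = 16 → fails
(3, 0): LHS = 27, RHS = 27 → holds
(3, 6): LHS = 729, RHS = 243 → fails
(5, 0): LHS = 125, RHS = 125 → holds

3 of 5 pairs satisfy the claim.

Answer: (0, 3), (3, 0), (5, 0)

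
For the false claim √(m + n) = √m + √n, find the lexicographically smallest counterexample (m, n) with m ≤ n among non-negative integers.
Substituting (1, 1) into the claim:
LHS = √(1 + 1) = √(2) ≈ 1.414
RHS = √1 + √1 = 2

Since LHS ≠ RHS, this pair disproves the claim, and no lexicographically smaller pair (m ≤ n, non-negative integers) does.

For instance (3, 7) is also a counterexample (LHS = √(10) ≈ 3.162, RHS = √(3) + √(7) ≈ 4.378), but it's lexicographically larger.

Answer: (m, n) = (1, 1)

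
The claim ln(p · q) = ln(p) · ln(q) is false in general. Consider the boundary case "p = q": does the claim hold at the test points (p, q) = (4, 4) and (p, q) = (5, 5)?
At (4, 4): LHS = ln(16) ≈ 2.773 ≠ RHS = ln(4)² ≈ 1.922
At (5, 5): LHS = ln(25) ≈ 3.219 ≠ RHS = ln(5)² ≈ 2.59

Answer: No, fails at both test points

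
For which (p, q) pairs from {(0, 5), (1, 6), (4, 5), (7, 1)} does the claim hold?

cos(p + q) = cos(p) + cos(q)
Testing each pair:
(0, 5): LHS = cos(5) ≈ 0.2837, RHS = cos(5) + 1 ≈ 1.284 → fails
(1, 6): LHS = cos(7) ≈ 0.7539, RHS = cos(1) + cos(6) ≈ 1.5 → fails
(4, 5): LHS = cos(9) ≈ -0.9111, RHS = cos(4) + cos(5) ≈ -0.37 → fails
(7, 1): LHS = cos(8) ≈ -0.1455, RHS = cos(1) + cos(7) ≈ 1.294 → fails

No pair satisfies the claim.

Answer: None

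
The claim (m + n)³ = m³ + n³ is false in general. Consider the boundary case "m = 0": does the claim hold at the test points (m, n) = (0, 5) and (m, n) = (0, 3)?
At (0, 5): LHS = 125, RHS = 125 → equal
At (0, 3): LHS = 27, RHS = 27 → equal

So the claim does hold at both of these boundary points, even though it is not an identity.

Answer: Yes, holds at both test points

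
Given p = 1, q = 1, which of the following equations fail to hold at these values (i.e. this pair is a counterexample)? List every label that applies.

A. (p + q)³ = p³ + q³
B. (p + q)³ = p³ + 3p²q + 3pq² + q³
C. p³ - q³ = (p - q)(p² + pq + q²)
Evaluating each claim at the given values:
A. LHS = 8, RHS = 2 → fails here (LHS ≠ RHS)
B. LHS = 8, RHS = 8 → holds here (LHS = RHS)
C. LHS = 0, RHS = 0 → holds here (LHS = RHS)

Answer: A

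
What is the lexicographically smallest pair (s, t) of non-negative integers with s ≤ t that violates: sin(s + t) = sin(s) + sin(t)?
At (0, 0): both sides equal 0, so it holds there.

Substituting (1, 1) into the claim:
LHS = sin(1 + 1) = sin(2) ≈ 0.9093
RHS = sin(1) + sin(1) = 2·sin(1) ≈ 1.683

Since LHS ≠ RHS, this pair disproves the claim, and no lexicographically smaller pair (s ≤ t, non-negative integers) does.

For instance (1, 7) is also a counterexample (LHS = sin(8) ≈ 0.9894, RHS = sin(7) + sin(1) ≈ 1.498), but it's lexicographically larger.

Answer: (s, t) = (1, 1)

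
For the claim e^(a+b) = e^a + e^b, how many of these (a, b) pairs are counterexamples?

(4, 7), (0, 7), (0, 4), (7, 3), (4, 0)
Testing each pair:
(4, 7): LHS = e^11 ≈ 59874.1, RHS = e^4 + e^7 ≈ 1151 → counterexample
(0, 7): LHS = e^7 ≈ 1097, RHS = 1 + e^7 ≈ 1098 → counterexample
(0, 4): LHS = e^4 ≈ 54.6, RHS = 1 + e^4 ≈ 55.6 → counterexample
(7, 3): LHS = e^10 ≈ 22026.5, RHS = e^3 + e^7 ≈ 1117 → counterexample
(4, 0): LHS = e^4 ≈ 54.6, RHS = 1 + e^4 ≈ 55.6 → counterexample

That makes 5 counterexamples.

Answer: 5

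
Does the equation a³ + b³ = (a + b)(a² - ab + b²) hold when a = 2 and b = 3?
Holds

Substituting a = 2, b = 3:

LHS = 2³ + 3³ = 35
RHS = (2 + 3)(2² - 2·3 + 3²) = 35

LHS = RHS, so the equation holds at this point.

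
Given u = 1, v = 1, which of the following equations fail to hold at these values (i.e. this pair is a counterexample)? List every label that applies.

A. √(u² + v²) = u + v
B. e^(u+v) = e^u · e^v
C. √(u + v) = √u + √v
Evaluating each claim at the given values:
A. LHS = √(2) ≈ 1.414, RHS = 2 → fails here (LHS ≠ RHS)
B. LHS = e^2 ≈ 7.389, RHS = e^2 ≈ 7.389 → holds here (LHS = RHS)
C. LHS = √(2) ≈ 1.414, RHS = 2 → fails here (LHS ≠ RHS)

Answer: A, C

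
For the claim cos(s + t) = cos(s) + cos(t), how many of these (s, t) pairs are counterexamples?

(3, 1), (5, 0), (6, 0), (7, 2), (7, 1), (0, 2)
Testing each pair:
(3, 1): LHS = cos(4) ≈ -0.6536, RHS = cos(3) + cos(1) ≈ -0.4497 → counterexample
(5, 0): LHS = cos(5) ≈ 0.2837, RHS = cos(5) + 1 ≈ 1.284 → counterexample
(6, 0): LHS = cos(6) ≈ 0.9602, RHS = cos(6) + 1 ≈ 1.96 → counterexample
(7, 2): LHS = cos(9) ≈ -0.9111, RHS = cos(2) + cos(7) ≈ 0.3378 → counterexample
(7, 1): LHS = cos(8) ≈ -0.1455, RHS = cos(1) + cos(7) ≈ 1.294 → counterexample
(0, 2): LHS = cos(2) ≈ -0.4161, RHS = cos(2) + 1 ≈ 0.5839 → counterexample

That makes 6 counterexamples.

Answer: 6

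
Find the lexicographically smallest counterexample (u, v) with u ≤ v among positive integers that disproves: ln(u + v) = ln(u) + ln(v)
Substituting (1, 1) into the claim:
LHS = ln(1 + 1) = ln(2) ≈ 0.6931
RHS = ln(1) + ln(1) = 0

Since LHS ≠ RHS, this pair disproves the claim, and no lexicographically smaller pair (u ≤ v, positive integers) does.

For instance (5, 7) is also a counterexample (LHS = ln(12) ≈ 2.485, RHS = ln(5) + ln(7) ≈ 3.555), but it's lexicographically larger.

Answer: (u, v) = (1, 1)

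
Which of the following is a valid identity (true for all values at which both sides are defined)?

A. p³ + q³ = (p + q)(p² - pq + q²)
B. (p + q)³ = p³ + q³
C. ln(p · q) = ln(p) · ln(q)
A: holds — e.g. at (1, 3), both sides equal 28.
B: fails at (1, 1) — LHS = 8, RHS = 2.
C: fails at (2, 2) — LHS = ln(4) ≈ 1.386, RHS = ln(2)² ≈ 0.4805.

Answer: A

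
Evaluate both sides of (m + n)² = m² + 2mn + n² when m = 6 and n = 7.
LHS = (6 + 7)² = 169
RHS = 6² + 2·6·7 + 7² = 169

LHS = RHS: the two sides agree.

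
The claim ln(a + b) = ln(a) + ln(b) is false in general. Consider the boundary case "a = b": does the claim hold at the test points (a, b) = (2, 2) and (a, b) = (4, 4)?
At (2, 2): LHS = ln(4) ≈ 1.386, RHS = 2·ln(2) ≈ 1.386 → equal
At (4, 4): LHS = ln(8) ≈ 2.079 ≠ RHS = 2·ln(4) ≈ 2.773

Answer: Only at (2, 2)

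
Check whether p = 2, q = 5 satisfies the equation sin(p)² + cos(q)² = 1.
Substituting p = 2, q = 5:

LHS = sin(2)² + cos(5)² ≈ 0.9073
RHS = 1

LHS ≠ RHS, so the equation does not hold at this point.

Answer: Fails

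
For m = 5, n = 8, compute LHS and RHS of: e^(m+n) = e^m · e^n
LHS = e^(5+8) = e^13 ≈ 442413.4
RHS = e^5 · e^8 = e^13 ≈ 442413.4

LHS = RHS: the two sides agree.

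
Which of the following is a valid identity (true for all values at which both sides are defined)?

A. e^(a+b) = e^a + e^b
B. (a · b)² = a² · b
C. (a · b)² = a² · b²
C

A: fails at (3, 7) — LHS = e^10 ≈ 22026.5, RHS = e^3 + e^7 ≈ 1117.
B: fails at (2, 5) — LHS = 100, RHS = 20.
C: holds — e.g. at (5, 8), both sides equal 1600.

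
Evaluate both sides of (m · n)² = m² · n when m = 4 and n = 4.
LHS = (4 · 4)² = 256
RHS = 4² · 4 = 64

LHS ≠ RHS, so the equation does not hold here.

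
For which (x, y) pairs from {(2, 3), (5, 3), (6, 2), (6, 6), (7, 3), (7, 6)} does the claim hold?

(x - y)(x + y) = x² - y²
Testing each pair:
(2, 3): LHS = -5, RHS = -5 → holds
(5, 3): LHS = 16, RHS = 16 → holds
(6, 2): LHS = 32, RHS = 32 → holds
(6, 6): LHS = 0, RHS = 0 → holds
(7, 3): LHS = 40, RHS = 40 → holds
(7, 6): LHS = 13, RHS = 13 → holds

Every pair satisfies the claim.

Answer: All pairs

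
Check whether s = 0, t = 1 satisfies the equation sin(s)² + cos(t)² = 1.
Fails

Substituting s = 0, t = 1:

LHS = sin(0)² + cos(1)² = cos(1)² ≈ 0.2919
RHS = 1

LHS ≠ RHS, so the equation does not hold at this point.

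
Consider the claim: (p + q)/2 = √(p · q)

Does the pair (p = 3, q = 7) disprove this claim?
Yes

Substituting p = 3, q = 7:
LHS = (3 + 7)/2 = 5
RHS = √(3 · 7) = √(21) ≈ 4.583

Since LHS ≠ RHS, this pair disproves the claim.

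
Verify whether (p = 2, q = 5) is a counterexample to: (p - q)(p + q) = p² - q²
Substituting p = 2, q = 5:
LHS = (2 - 5)(2 + 5) = -21
RHS = 2² - 5² = -21

The sides agree, so this pair does not disprove the claim.

Answer: No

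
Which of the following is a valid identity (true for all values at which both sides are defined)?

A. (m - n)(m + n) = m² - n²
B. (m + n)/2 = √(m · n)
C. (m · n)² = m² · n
A

A: holds — e.g. at (2, 3), both sides equal -5.
B: fails at (3, 5) — LHS = 4, RHS = √(15) ≈ 3.873.
C: fails at (5, 8) — LHS = 1600, RHS = 200.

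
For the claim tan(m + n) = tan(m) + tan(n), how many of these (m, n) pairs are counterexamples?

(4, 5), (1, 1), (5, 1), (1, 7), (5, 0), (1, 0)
4

Testing each pair:
(4, 5): LHS = tan(9) ≈ -0.4523, RHS = tan(5) + tan(4) ≈ -2.223 → counterexample
(1, 1): LHS = tan(2) ≈ -2.185, RHS = 2·tan(1) ≈ 3.115 → counterexample
(5, 1): LHS = tan(6) ≈ -0.291, RHS = tan(5) + tan(1) ≈ -1.823 → counterexample
(1, 7): LHS = tan(8) ≈ -6.8, RHS = tan(7) + tan(1) ≈ 2.429 → counterexample
(5, 0): LHS = tan(5) ≈ -3.381, RHS = tan(5) ≈ -3.381 → satisfies claim
(1, 0): LHS = tan(1) ≈ 1.557, RHS = tan(1) ≈ 1.557 → satisfies claim

That makes 4 counterexamples.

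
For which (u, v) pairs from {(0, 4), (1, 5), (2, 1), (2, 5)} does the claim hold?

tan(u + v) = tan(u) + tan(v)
(0, 4)

Testing each pair:
(0, 4): LHS = tan(4) ≈ 1.158, RHS = tan(4) ≈ 1.158 → holds
(1, 5): LHS = tan(6) ≈ -0.291, RHS = tan(5) + tan(1) ≈ -1.823 → fails
(2, 1): LHS = tan(3) ≈ -0.1425, RHS = tan(2) + tan(1) ≈ -0.6276 → fails
(2, 5): LHS = tan(7) ≈ 0.8714, RHS = tan(5) + tan(2) ≈ -5.566 → fails

1 of 4 pairs satisfies the claim.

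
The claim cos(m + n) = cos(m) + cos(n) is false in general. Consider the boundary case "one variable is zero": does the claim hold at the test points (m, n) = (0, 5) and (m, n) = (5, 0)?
No, fails at both test points

At (0, 5): LHS = cos(5) ≈ 0.2837 ≠ RHS = cos(5) + 1 ≈ 1.284
At (5, 0): LHS = cos(5) ≈ 0.2837 ≠ RHS = cos(5) + 1 ≈ 1.284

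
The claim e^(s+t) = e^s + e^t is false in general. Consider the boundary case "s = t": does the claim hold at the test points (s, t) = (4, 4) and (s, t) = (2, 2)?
No, fails at both test points

At (4, 4): LHS = e^8 ≈ 2981 ≠ RHS = 2·e^4 ≈ 109.2
At (2, 2): LHS = e^4 ≈ 54.6 ≠ RHS = 2·e^2 ≈ 14.78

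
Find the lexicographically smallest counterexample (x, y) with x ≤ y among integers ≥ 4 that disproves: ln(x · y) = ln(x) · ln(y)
Substituting (4, 4) into the claim:
LHS = ln(4 · 4) = ln(16) ≈ 2.773
RHS = ln(4) · ln(4) = ln(4)² ≈ 1.922

Since LHS ≠ RHS, this pair disproves the claim, and no lexicographically smaller pair (x ≤ y, integers ≥ 4) does.

For instance (9, 10) is also a counterexample (LHS = ln(90) ≈ 4.5, RHS = ln(9)·ln(10) ≈ 5.059), but it's lexicographically larger.

Answer: (x, y) = (4, 4)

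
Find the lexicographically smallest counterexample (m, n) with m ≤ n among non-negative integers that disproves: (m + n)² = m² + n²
(m, n) = (1, 1)

At (0, 0): both sides equal 0, so it holds there.
At (0, 1): both sides equal 1, so it holds there.

Substituting (1, 1) into the claim:
LHS = (1 + 1)² = 4
RHS = 1² + 1² = 2

Since LHS ≠ RHS, this pair disproves the claim, and no lexicographically smaller pair (m ≤ n, non-negative integers) does.

For instance (2, 7) is also a counterexample (LHS = 81, RHS = 53), but it's lexicographically larger.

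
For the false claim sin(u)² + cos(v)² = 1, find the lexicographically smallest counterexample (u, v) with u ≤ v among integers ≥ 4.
(u, v) = (4, 5)

Substituting (4, 5) into the claim:
LHS = sin(4)² + cos(5)² ≈ 0.6532
RHS = 1

Since LHS ≠ RHS, this pair disproves the claim, and no lexicographically smaller pair (u ≤ v, integers ≥ 4) does.

For instance (8, 10) is also a counterexample (LHS = cos(10)² + sin(8)² ≈ 1.683, RHS = 1), but it's lexicographically larger.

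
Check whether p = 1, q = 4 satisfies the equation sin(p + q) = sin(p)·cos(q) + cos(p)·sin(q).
Substituting p = 1, q = 4:

LHS = sin(1 + 4) = sin(5) ≈ -0.9589
RHS = sin(1)·cos(4) + cos(1)·sin(4) = sin(1)·cos(4) + sin(4)·cos(1) ≈ -0.9589

LHS = RHS, so the equation holds at this point.

Answer: Holds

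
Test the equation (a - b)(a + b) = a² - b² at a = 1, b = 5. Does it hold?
Substituting a = 1, b = 5:

LHS = (1 - 5)(1 + 5) = -24
RHS = 1² - 5² = -24

LHS = RHS, so the equation holds at this point.

Answer: Holds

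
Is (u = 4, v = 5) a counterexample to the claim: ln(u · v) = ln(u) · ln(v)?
Yes

Substituting u = 4, v = 5:
LHS = ln(4 · 5) = ln(20) ≈ 2.996
RHS = ln(4) · ln(5) ≈ 2.231

Since LHS ≠ RHS, this pair disproves the claim.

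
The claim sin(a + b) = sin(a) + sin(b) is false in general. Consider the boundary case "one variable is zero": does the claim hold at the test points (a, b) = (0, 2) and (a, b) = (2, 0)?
Yes, holds at both test points

At (0, 2): LHS = sin(2) ≈ 0.9093, RHS = sin(2) ≈ 0.9093 → equal
At (2, 0): LHS = sin(2) ≈ 0.9093, RHS = sin(2) ≈ 0.9093 → equal

So the claim does hold at both of these boundary points, even though it is not an identity.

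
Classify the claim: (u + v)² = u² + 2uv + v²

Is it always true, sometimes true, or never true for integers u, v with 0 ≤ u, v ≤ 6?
The identity holds for every pair in the range. For instance at (u, v) = (2, 1): both sides equal 9.

Answer: Always true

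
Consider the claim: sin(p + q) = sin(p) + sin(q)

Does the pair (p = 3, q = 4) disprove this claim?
Substituting p = 3, q = 4:
LHS = sin(3 + 4) = sin(7) ≈ 0.657
RHS = sin(3) + sin(4) ≈ -0.6157

Since LHS ≠ RHS, this pair disproves the claim.

Answer: Yes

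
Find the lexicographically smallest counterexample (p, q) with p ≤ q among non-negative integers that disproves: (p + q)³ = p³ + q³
At (0, 5): both sides equal 125, so it holds there.

Substituting (1, 1) into the claim:
LHS = (1 + 1)³ = 8
RHS = 1³ + 1³ = 2

Since LHS ≠ RHS, this pair disproves the claim, and no lexicographically smaller pair (p ≤ q, non-negative integers) does.

For instance (4, 4) is also a counterexample (LHS = 512, RHS = 128), but it's lexicographically larger.

Answer: (p, q) = (1, 1)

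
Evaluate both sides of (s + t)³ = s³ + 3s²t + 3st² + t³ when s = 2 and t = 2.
LHS = (2 + 2)³ = 64
RHS = 2³ + 3·2²·2 + 3·2·2² + 2³ = 64

LHS = RHS: the two sides agree.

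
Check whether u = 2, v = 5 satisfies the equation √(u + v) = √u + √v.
Fails

Substituting u = 2, v = 5:

LHS = √(2 + 5) = √(7) ≈ 2.646
RHS = √2 + √5 = √(2) + √(5) ≈ 3.65

LHS ≠ RHS, so the equation does not hold at this point.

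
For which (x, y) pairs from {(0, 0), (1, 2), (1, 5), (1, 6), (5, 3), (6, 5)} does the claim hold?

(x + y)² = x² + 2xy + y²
Testing each pair:
(0, 0): LHS = 0, RHS = 0 → holds
(1, 2): LHS = 9, RHS = 9 → holds
(1, 5): LHS = 36, RHS = 36 → holds
(1, 6): LHS = 49, RHS = 49 → holds
(5, 3): LHS = 64, RHS = 64 → holds
(6, 5): LHS = 121, RHS = 121 → holds

Every pair satisfies the claim.

Answer: All pairs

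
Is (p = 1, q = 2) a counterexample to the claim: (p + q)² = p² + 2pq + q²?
No

Substituting p = 1, q = 2:
LHS = (1 + 2)² = 9
RHS = 1² + 2·1·2 + 2² = 9

The sides agree, so this pair does not disprove the claim.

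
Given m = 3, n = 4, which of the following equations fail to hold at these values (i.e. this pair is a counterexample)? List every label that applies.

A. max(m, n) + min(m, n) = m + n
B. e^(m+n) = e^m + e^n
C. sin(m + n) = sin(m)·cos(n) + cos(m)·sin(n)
Evaluating each claim at the given values:
A. LHS = 7, RHS = 7 → holds here (LHS = RHS)
B. LHS = e^7 ≈ 1097, RHS = e^3 + e^4 ≈ 74.68 → fails here (LHS ≠ RHS)
C. LHS = sin(7) ≈ 0.657, RHS = sin(3)·cos(4) + sin(4)·cos(3) ≈ 0.657 → holds here (LHS = RHS)

Answer: B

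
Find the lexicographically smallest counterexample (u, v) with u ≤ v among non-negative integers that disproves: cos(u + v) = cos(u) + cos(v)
Substituting (0, 0) into the claim:
LHS = cos(0 + 0) = 1
RHS = cos(0) + cos(0) = 2

Since LHS ≠ RHS, this pair disproves the claim, and no lexicographically smaller pair (u ≤ v, non-negative integers) does.

For instance (1, 6) is also a counterexample (LHS = cos(7) ≈ 0.7539, RHS = cos(1) + cos(6) ≈ 1.5), but it's lexicographically larger.

Answer: (u, v) = (0, 0)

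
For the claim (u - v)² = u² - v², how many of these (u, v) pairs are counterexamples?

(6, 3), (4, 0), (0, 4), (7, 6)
3

Testing each pair:
(6, 3): LHS = 9, RHS = 27 → counterexample
(4, 0): LHS = 16, RHS = 16 → satisfies claim
(0, 4): LHS = 16, RHS = -16 → counterexample
(7, 6): LHS = 1, RHS = 13 → counterexample

That makes 3 counterexamples.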